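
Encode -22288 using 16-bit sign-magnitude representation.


Sign bit: 1 (negative)
Magnitude: 22288 = 101011100010000
= 1101011100010000


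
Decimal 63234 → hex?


Divide by 16 repeatedly:
63234 ÷ 16 = 3952 remainder 2 (2)
3952 ÷ 16 = 247 remainder 0 (0)
247 ÷ 16 = 15 remainder 7 (7)
15 ÷ 16 = 0 remainder 15 (F)
Reading remainders bottom-up:
= 0xF702


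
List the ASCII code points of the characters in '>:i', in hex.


String: '>:i'  (3 characters)
Per-character ASCII lookup:
  '>': special character: '>' = 62 → 0x3E
  ':': special character: ':' = 58 → 0x3A
  'i': lowercase starts at 97: 'i' = 97 + 8 = 105 → 0x69
= 0x3E 0x3A 0x69


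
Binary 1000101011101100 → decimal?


Positional values:
Bit 2: 1 × 2^2 = 4
Bit 3: 1 × 2^3 = 8
Bit 5: 1 × 2^5 = 32
Bit 6: 1 × 2^6 = 64
Bit 7: 1 × 2^7 = 128
Bit 9: 1 × 2^9 = 512
Bit 11: 1 × 2^11 = 2048
Bit 15: 1 × 2^15 = 32768
Sum = 4 + 8 + 32 + 64 + 128 + 512 + 2048 + 32768
= 35564


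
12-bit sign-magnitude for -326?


Sign bit: 1 (negative)
Magnitude: 326 = 00101000110
= 100101000110


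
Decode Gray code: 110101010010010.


Gray code: 110101010010010
MSB stays the same: 1
Each subsequent bit = prev_binary XOR current_gray:
  B[1] = 1 XOR 1 = 0
  B[2] = 0 XOR 0 = 0
  B[3] = 0 XOR 1 = 1
  B[4] = 1 XOR 0 = 1
  B[5] = 1 XOR 1 = 0
  B[6] = 0 XOR 0 = 0
  B[7] = 0 XOR 1 = 1
  B[8] = 1 XOR 0 = 1
  B[9] = 1 XOR 0 = 1
  B[10] = 1 XOR 1 = 0
  B[11] = 0 XOR 0 = 0
  B[12] = 0 XOR 0 = 0
  B[13] = 0 XOR 1 = 1
  B[14] = 1 XOR 0 = 1
= 100110011100011 (19683 decimal)


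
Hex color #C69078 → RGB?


Hex: #C69078
R = C6₁₆ = 198
G = 90₁₆ = 144
B = 78₁₆ = 120
= RGB(198, 144, 120)


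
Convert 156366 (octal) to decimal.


Positional values:
Position 0: 6 × 8^0 = 6
Position 1: 6 × 8^1 = 48
Position 2: 3 × 8^2 = 192
Position 3: 6 × 8^3 = 3072
Position 4: 5 × 8^4 = 20480
Position 5: 1 × 8^5 = 32768
Sum = 6 + 48 + 192 + 3072 + 20480 + 32768
= 56566


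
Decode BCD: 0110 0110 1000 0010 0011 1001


Each 4-bit group → digit:
  0110 → 6
  0110 → 6
  1000 → 8
  0010 → 2
  0011 → 3
  1001 → 9
= 668239


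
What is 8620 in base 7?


Divide by 7 repeatedly:
8620 ÷ 7 = 1231 remainder 3
1231 ÷ 7 = 175 remainder 6
175 ÷ 7 = 25 remainder 0
25 ÷ 7 = 3 remainder 4
3 ÷ 7 = 0 remainder 3
Reading remainders bottom-up:
= 34063


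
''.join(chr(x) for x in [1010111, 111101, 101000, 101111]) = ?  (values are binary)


Codes (binary): 1010111 111101 101000 101111
Per-code ASCII lookup:
  1010111 = 87  (range 65-90: uppercase, 87 - 65 = 22) → 'W'
  111101 = 61  (special character) → '='
  101000 = 40  (special character) → '('
  101111 = 47  (special character) → '/'
= 'W=(/'


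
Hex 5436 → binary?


Each hex digit → 4 binary bits:
  5 = 0101
  4 = 0100
  3 = 0011
  6 = 0110
Concatenate: 0101 0100 0011 0110
= 0101010000110110


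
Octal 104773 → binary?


Each octal digit → 3 binary bits:
  1 = 001
  0 = 000
  4 = 100
  7 = 111
  7 = 111
  3 = 011
Concatenate: 001 000 100 111 111 011
= 001000100111111011


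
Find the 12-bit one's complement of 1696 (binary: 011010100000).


Original: 011010100000
Invert all bits:
  bit 0: 0 → 1
  bit 1: 1 → 0
  bit 2: 1 → 0
  bit 3: 0 → 1
  bit 4: 1 → 0
  bit 5: 0 → 1
  bit 6: 1 → 0
  bit 7: 0 → 1
  bit 8: 0 → 1
  bit 9: 0 → 1
  bit 10: 0 → 1
  bit 11: 0 → 1
= 100101011111


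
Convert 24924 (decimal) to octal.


Divide by 8 repeatedly:
24924 ÷ 8 = 3115 remainder 4
3115 ÷ 8 = 389 remainder 3
389 ÷ 8 = 48 remainder 5
48 ÷ 8 = 6 remainder 0
6 ÷ 8 = 0 remainder 6
Reading remainders bottom-up:
= 0o60534


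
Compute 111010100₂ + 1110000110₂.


Align and add column by column (LSB to MSB, carry propagating):
  00111010100
+ 01110000110
  -----------
  col 0: 0 + 0 + 0 (carry in) = 0 → bit 0, carry out 0
  col 1: 0 + 1 + 0 (carry in) = 1 → bit 1, carry out 0
  col 2: 1 + 1 + 0 (carry in) = 2 → bit 0, carry out 1
  col 3: 0 + 0 + 1 (carry in) = 1 → bit 1, carry out 0
  col 4: 1 + 0 + 0 (carry in) = 1 → bit 1, carry out 0
  col 5: 0 + 0 + 0 (carry in) = 0 → bit 0, carry out 0
  col 6: 1 + 0 + 0 (carry in) = 1 → bit 1, carry out 0
  col 7: 1 + 1 + 0 (carry in) = 2 → bit 0, carry out 1
  col 8: 1 + 1 + 1 (carry in) = 3 → bit 1, carry out 1
  col 9: 0 + 1 + 1 (carry in) = 2 → bit 0, carry out 1
  col 10: 0 + 0 + 1 (carry in) = 1 → bit 1, carry out 0
Reading bits MSB→LSB: 10101011010
Strip leading zeros: 10101011010
= 10101011010


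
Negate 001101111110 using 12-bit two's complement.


Original: 001101111110
Step 1 - Invert all bits: 110010000001
Step 2 - Add 1: 110010000001 + 1
= 110010000010 (represents -894)


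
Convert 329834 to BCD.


Each digit → 4-bit binary:
  3 → 0011
  2 → 0010
  9 → 1001
  8 → 1000
  3 → 0011
  4 → 0100
= 0011 0010 1001 1000 0011 0100


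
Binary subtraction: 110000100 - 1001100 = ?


Align and subtract column by column (LSB to MSB, borrowing when needed):
  110000100
- 001001100
  ---------
  col 0: (0 - 0 borrow-in) - 0 → 0 - 0 = 0, borrow out 0
  col 1: (0 - 0 borrow-in) - 0 → 0 - 0 = 0, borrow out 0
  col 2: (1 - 0 borrow-in) - 1 → 1 - 1 = 0, borrow out 0
  col 3: (0 - 0 borrow-in) - 1 → borrow from next column: (0+2) - 1 = 1, borrow out 1
  col 4: (0 - 1 borrow-in) - 0 → borrow from next column: (-1+2) - 0 = 1, borrow out 1
  col 5: (0 - 1 borrow-in) - 0 → borrow from next column: (-1+2) - 0 = 1, borrow out 1
  col 6: (0 - 1 borrow-in) - 1 → borrow from next column: (-1+2) - 1 = 0, borrow out 1
  col 7: (1 - 1 borrow-in) - 0 → 0 - 0 = 0, borrow out 0
  col 8: (1 - 0 borrow-in) - 0 → 1 - 0 = 1, borrow out 0
Reading bits MSB→LSB: 100111000
Strip leading zeros: 100111000
= 100111000


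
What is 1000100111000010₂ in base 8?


Group into 3-bit groups: 001000100111000010
  001 = 1
  000 = 0
  100 = 4
  111 = 7
  000 = 0
  010 = 2
= 0o104702


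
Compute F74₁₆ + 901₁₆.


Align and add column by column (LSB to MSB, each column mod 16 with carry):
  0F74
+ 0901
  ----
  col 0: 4(4) + 1(1) + 0 (carry in) = 5 → 5(5), carry out 0
  col 1: 7(7) + 0(0) + 0 (carry in) = 7 → 7(7), carry out 0
  col 2: F(15) + 9(9) + 0 (carry in) = 24 → 8(8), carry out 1
  col 3: 0(0) + 0(0) + 1 (carry in) = 1 → 1(1), carry out 0
Reading digits MSB→LSB: 1875
Strip leading zeros: 1875
= 0x1875


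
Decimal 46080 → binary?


Divide by 2 repeatedly:
46080 ÷ 2 = 23040 remainder 0
23040 ÷ 2 = 11520 remainder 0
11520 ÷ 2 = 5760 remainder 0
5760 ÷ 2 = 2880 remainder 0
2880 ÷ 2 = 1440 remainder 0
1440 ÷ 2 = 720 remainder 0
720 ÷ 2 = 360 remainder 0
360 ÷ 2 = 180 remainder 0
180 ÷ 2 = 90 remainder 0
90 ÷ 2 = 45 remainder 0
45 ÷ 2 = 22 remainder 1
22 ÷ 2 = 11 remainder 0
11 ÷ 2 = 5 remainder 1
5 ÷ 2 = 2 remainder 1
2 ÷ 2 = 1 remainder 0
1 ÷ 2 = 0 remainder 1
Reading remainders bottom-up:
= 1011010000000000


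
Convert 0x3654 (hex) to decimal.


Positional values:
Position 0: 4 × 16^0 = 4 × 1 = 4
Position 1: 5 × 16^1 = 5 × 16 = 80
Position 2: 6 × 16^2 = 6 × 256 = 1536
Position 3: 3 × 16^3 = 3 × 4096 = 12288
Sum = 4 + 80 + 1536 + 12288
= 13908


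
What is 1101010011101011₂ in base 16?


Group into 4-bit nibbles: 1101010011101011
  1101 = D
  0100 = 4
  1110 = E
  1011 = B
= 0xD4EB


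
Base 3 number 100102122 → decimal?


Positional values (base 3):
  2 × 3^0 = 2 × 1 = 2
  2 × 3^1 = 2 × 3 = 6
  1 × 3^2 = 1 × 9 = 9
  2 × 3^3 = 2 × 27 = 54
  0 × 3^4 = 0 × 81 = 0
  1 × 3^5 = 1 × 243 = 243
  0 × 3^6 = 0 × 729 = 0
  0 × 3^7 = 0 × 2187 = 0
  1 × 3^8 = 1 × 6561 = 6561
Sum = 2 + 6 + 9 + 54 + 0 + 243 + 0 + 0 + 6561
= 6875


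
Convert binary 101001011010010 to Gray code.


Binary: 101001011010010
Gray code: G = B XOR (B >> 1)
B >> 1 = 010100101101001
101001011010010 XOR 010100101101001:
  1 XOR 0 = 1
  0 XOR 1 = 1
  1 XOR 0 = 1
  0 XOR 1 = 1
  0 XOR 0 = 0
  1 XOR 0 = 1
  0 XOR 1 = 1
  1 XOR 0 = 1
  1 XOR 1 = 0
  0 XOR 1 = 1
  1 XOR 0 = 1
  0 XOR 1 = 1
  0 XOR 0 = 0
  1 XOR 0 = 1
  0 XOR 1 = 1
= 111101110111011


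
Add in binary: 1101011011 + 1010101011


Align and add column by column (LSB to MSB, carry propagating):
  01101011011
+ 01010101011
  -----------
  col 0: 1 + 1 + 0 (carry in) = 2 → bit 0, carry out 1
  col 1: 1 + 1 + 1 (carry in) = 3 → bit 1, carry out 1
  col 2: 0 + 0 + 1 (carry in) = 1 → bit 1, carry out 0
  col 3: 1 + 1 + 0 (carry in) = 2 → bit 0, carry out 1
  col 4: 1 + 0 + 1 (carry in) = 2 → bit 0, carry out 1
  col 5: 0 + 1 + 1 (carry in) = 2 → bit 0, carry out 1
  col 6: 1 + 0 + 1 (carry in) = 2 → bit 0, carry out 1
  col 7: 0 + 1 + 1 (carry in) = 2 → bit 0, carry out 1
  col 8: 1 + 0 + 1 (carry in) = 2 → bit 0, carry out 1
  col 9: 1 + 1 + 1 (carry in) = 3 → bit 1, carry out 1
  col 10: 0 + 0 + 1 (carry in) = 1 → bit 1, carry out 0
Reading bits MSB→LSB: 11000000110
Strip leading zeros: 11000000110
= 11000000110


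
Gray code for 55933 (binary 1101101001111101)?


Binary: 1101101001111101
Gray code: G = B XOR (B >> 1)
B >> 1 = 0110110100111110
1101101001111101 XOR 0110110100111110:
  1 XOR 0 = 1
  1 XOR 1 = 0
  0 XOR 1 = 1
  1 XOR 0 = 1
  1 XOR 1 = 0
  0 XOR 1 = 1
  1 XOR 0 = 1
  0 XOR 1 = 1
  0 XOR 0 = 0
  1 XOR 0 = 1
  1 XOR 1 = 0
  1 XOR 1 = 0
  1 XOR 1 = 0
  1 XOR 1 = 0
  0 XOR 1 = 1
  1 XOR 0 = 1
= 1011011101000011


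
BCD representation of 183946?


Each digit → 4-bit binary:
  1 → 0001
  8 → 1000
  3 → 0011
  9 → 1001
  4 → 0100
  6 → 0110
= 0001 1000 0011 1001 0100 0110


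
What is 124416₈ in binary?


Each octal digit → 3 binary bits:
  1 = 001
  2 = 010
  4 = 100
  4 = 100
  1 = 001
  6 = 110
Concatenate: 001 010 100 100 001 110
= 001010100100001110


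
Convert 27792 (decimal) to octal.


Divide by 8 repeatedly:
27792 ÷ 8 = 3474 remainder 0
3474 ÷ 8 = 434 remainder 2
434 ÷ 8 = 54 remainder 2
54 ÷ 8 = 6 remainder 6
6 ÷ 8 = 0 remainder 6
Reading remainders bottom-up:
= 0o66220


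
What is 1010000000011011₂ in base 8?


Group into 3-bit groups: 001010000000011011
  001 = 1
  010 = 2
  000 = 0
  000 = 0
  011 = 3
  011 = 3
= 0o120033


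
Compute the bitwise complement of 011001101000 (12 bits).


Original: 011001101000
Invert all bits:
  bit 0: 0 → 1
  bit 1: 1 → 0
  bit 2: 1 → 0
  bit 3: 0 → 1
  bit 4: 0 → 1
  bit 5: 1 → 0
  bit 6: 1 → 0
  bit 7: 0 → 1
  bit 8: 1 → 0
  bit 9: 0 → 1
  bit 10: 0 → 1
  bit 11: 0 → 1
= 100110010111


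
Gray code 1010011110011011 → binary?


Gray code: 1010011110011011
MSB stays the same: 1
Each subsequent bit = prev_binary XOR current_gray:
  B[1] = 1 XOR 0 = 1
  B[2] = 1 XOR 1 = 0
  B[3] = 0 XOR 0 = 0
  B[4] = 0 XOR 0 = 0
  B[5] = 0 XOR 1 = 1
  B[6] = 1 XOR 1 = 0
  B[7] = 0 XOR 1 = 1
  B[8] = 1 XOR 1 = 0
  B[9] = 0 XOR 0 = 0
  B[10] = 0 XOR 0 = 0
  B[11] = 0 XOR 1 = 1
  B[12] = 1 XOR 1 = 0
  B[13] = 0 XOR 0 = 0
  B[14] = 0 XOR 1 = 1
  B[15] = 1 XOR 1 = 0
= 1100010100010010 (50450 decimal)


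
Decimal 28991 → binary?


Divide by 2 repeatedly:
28991 ÷ 2 = 14495 remainder 1
14495 ÷ 2 = 7247 remainder 1
7247 ÷ 2 = 3623 remainder 1
3623 ÷ 2 = 1811 remainder 1
1811 ÷ 2 = 905 remainder 1
905 ÷ 2 = 452 remainder 1
452 ÷ 2 = 226 remainder 0
226 ÷ 2 = 113 remainder 0
113 ÷ 2 = 56 remainder 1
56 ÷ 2 = 28 remainder 0
28 ÷ 2 = 14 remainder 0
14 ÷ 2 = 7 remainder 0
7 ÷ 2 = 3 remainder 1
3 ÷ 2 = 1 remainder 1
1 ÷ 2 = 0 remainder 1
Reading remainders bottom-up:
= 111000100111111


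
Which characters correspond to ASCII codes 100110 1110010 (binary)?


Codes (binary): 100110 1110010
Per-code ASCII lookup:
  100110 = 38  (special character) → '&'
  1110010 = 114  (range 97-122: lowercase, 114 - 97 = 17) → 'r'
= '&r'


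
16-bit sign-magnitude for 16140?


Sign bit: 0 (positive)
Magnitude: 16140 = 011111100001100
= 0011111100001100


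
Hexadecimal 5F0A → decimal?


Positional values:
Position 0: A × 16^0 = 10 × 1 = 10
Position 1: 0 × 16^1 = 0 × 16 = 0
Position 2: F × 16^2 = 15 × 256 = 3840
Position 3: 5 × 16^3 = 5 × 4096 = 20480
Sum = 10 + 0 + 3840 + 20480
= 24330


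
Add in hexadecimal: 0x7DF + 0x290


Align and add column by column (LSB to MSB, each column mod 16 with carry):
  07DF
+ 0290
  ----
  col 0: F(15) + 0(0) + 0 (carry in) = 15 → F(15), carry out 0
  col 1: D(13) + 9(9) + 0 (carry in) = 22 → 6(6), carry out 1
  col 2: 7(7) + 2(2) + 1 (carry in) = 10 → A(10), carry out 0
  col 3: 0(0) + 0(0) + 0 (carry in) = 0 → 0(0), carry out 0
Reading digits MSB→LSB: 0A6F
Strip leading zeros: A6F
= 0xA6F


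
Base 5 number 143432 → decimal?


Positional values (base 5):
  2 × 5^0 = 2 × 1 = 2
  3 × 5^1 = 3 × 5 = 15
  4 × 5^2 = 4 × 25 = 100
  3 × 5^3 = 3 × 125 = 375
  4 × 5^4 = 4 × 625 = 2500
  1 × 5^5 = 1 × 3125 = 3125
Sum = 2 + 15 + 100 + 375 + 2500 + 3125
= 6117


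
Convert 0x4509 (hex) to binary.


Each hex digit → 4 binary bits:
  4 = 0100
  5 = 0101
  0 = 0000
  9 = 1001
Concatenate: 0100 0101 0000 1001
= 0100010100001001


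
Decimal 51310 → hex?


Divide by 16 repeatedly:
51310 ÷ 16 = 3206 remainder 14 (E)
3206 ÷ 16 = 200 remainder 6 (6)
200 ÷ 16 = 12 remainder 8 (8)
12 ÷ 16 = 0 remainder 12 (C)
Reading remainders bottom-up:
= 0xC86E


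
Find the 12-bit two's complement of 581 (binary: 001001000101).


Original: 001001000101
Step 1 - Invert all bits: 110110111010
Step 2 - Add 1: 110110111010 + 1
= 110110111011 (represents -581)


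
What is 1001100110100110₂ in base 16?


Group into 4-bit nibbles: 1001100110100110
  1001 = 9
  1001 = 9
  1010 = A
  0110 = 6
= 0x99A6


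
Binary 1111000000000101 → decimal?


Positional values:
Bit 0: 1 × 2^0 = 1
Bit 2: 1 × 2^2 = 4
Bit 12: 1 × 2^12 = 4096
Bit 13: 1 × 2^13 = 8192
Bit 14: 1 × 2^14 = 16384
Bit 15: 1 × 2^15 = 32768
Sum = 1 + 4 + 4096 + 8192 + 16384 + 32768
= 61445


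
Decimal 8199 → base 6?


Divide by 6 repeatedly:
8199 ÷ 6 = 1366 remainder 3
1366 ÷ 6 = 227 remainder 4
227 ÷ 6 = 37 remainder 5
37 ÷ 6 = 6 remainder 1
6 ÷ 6 = 1 remainder 0
1 ÷ 6 = 0 remainder 1
Reading remainders bottom-up:
= 101543


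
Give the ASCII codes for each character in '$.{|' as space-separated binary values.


String: '$.{|'  (4 characters)
Per-character ASCII lookup:
  '$': special character: '$' = 36 → 100100
  '.': special character: '.' = 46 → 101110
  '{': special character: '{' = 123 → 1111011
  '|': special character: '|' = 124 → 1111100
= 100100 101110 1111011 1111100


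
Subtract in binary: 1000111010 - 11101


Align and subtract column by column (LSB to MSB, borrowing when needed):
  1000111010
- 0000011101
  ----------
  col 0: (0 - 0 borrow-in) - 1 → borrow from next column: (0+2) - 1 = 1, borrow out 1
  col 1: (1 - 1 borrow-in) - 0 → 0 - 0 = 0, borrow out 0
  col 2: (0 - 0 borrow-in) - 1 → borrow from next column: (0+2) - 1 = 1, borrow out 1
  col 3: (1 - 1 borrow-in) - 1 → borrow from next column: (0+2) - 1 = 1, borrow out 1
  col 4: (1 - 1 borrow-in) - 1 → borrow from next column: (0+2) - 1 = 1, borrow out 1
  col 5: (1 - 1 borrow-in) - 0 → 0 - 0 = 0, borrow out 0
  col 6: (0 - 0 borrow-in) - 0 → 0 - 0 = 0, borrow out 0
  col 7: (0 - 0 borrow-in) - 0 → 0 - 0 = 0, borrow out 0
  col 8: (0 - 0 borrow-in) - 0 → 0 - 0 = 0, borrow out 0
  col 9: (1 - 0 borrow-in) - 0 → 1 - 0 = 1, borrow out 0
Reading bits MSB→LSB: 1000011101
Strip leading zeros: 1000011101
= 1000011101


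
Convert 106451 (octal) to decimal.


Positional values:
Position 0: 1 × 8^0 = 1
Position 1: 5 × 8^1 = 40
Position 2: 4 × 8^2 = 256
Position 3: 6 × 8^3 = 3072
Position 4: 0 × 8^4 = 0
Position 5: 1 × 8^5 = 32768
Sum = 1 + 40 + 256 + 3072 + 0 + 32768
= 36137


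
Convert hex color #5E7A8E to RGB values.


Hex: #5E7A8E
R = 5E₁₆ = 94
G = 7A₁₆ = 122
B = 8E₁₆ = 142
= RGB(94, 122, 142)


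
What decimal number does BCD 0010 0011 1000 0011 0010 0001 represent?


Each 4-bit group → digit:
  0010 → 2
  0011 → 3
  1000 → 8
  0011 → 3
  0010 → 2
  0001 → 1
= 238321


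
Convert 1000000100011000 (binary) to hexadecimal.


Group into 4-bit nibbles: 1000000100011000
  1000 = 8
  0001 = 1
  0001 = 1
  1000 = 8
= 0x8118


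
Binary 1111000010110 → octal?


Group into 3-bit groups: 001111000010110
  001 = 1
  111 = 7
  000 = 0
  010 = 2
  110 = 6
= 0o17026


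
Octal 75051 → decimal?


Positional values:
Position 0: 1 × 8^0 = 1
Position 1: 5 × 8^1 = 40
Position 2: 0 × 8^2 = 0
Position 3: 5 × 8^3 = 2560
Position 4: 7 × 8^4 = 28672
Sum = 1 + 40 + 0 + 2560 + 28672
= 31273


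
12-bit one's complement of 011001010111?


Original: 011001010111
Invert all bits:
  bit 0: 0 → 1
  bit 1: 1 → 0
  bit 2: 1 → 0
  bit 3: 0 → 1
  bit 4: 0 → 1
  bit 5: 1 → 0
  bit 6: 0 → 1
  bit 7: 1 → 0
  bit 8: 0 → 1
  bit 9: 1 → 0
  bit 10: 1 → 0
  bit 11: 1 → 0
= 100110101000


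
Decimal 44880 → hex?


Divide by 16 repeatedly:
44880 ÷ 16 = 2805 remainder 0 (0)
2805 ÷ 16 = 175 remainder 5 (5)
175 ÷ 16 = 10 remainder 15 (F)
10 ÷ 16 = 0 remainder 10 (A)
Reading remainders bottom-up:
= 0xAF50


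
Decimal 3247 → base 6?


Divide by 6 repeatedly:
3247 ÷ 6 = 541 remainder 1
541 ÷ 6 = 90 remainder 1
90 ÷ 6 = 15 remainder 0
15 ÷ 6 = 2 remainder 3
2 ÷ 6 = 0 remainder 2
Reading remainders bottom-up:
= 23011


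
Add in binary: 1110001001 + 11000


Align and add column by column (LSB to MSB, carry propagating):
  01110001001
+ 00000011000
  -----------
  col 0: 1 + 0 + 0 (carry in) = 1 → bit 1, carry out 0
  col 1: 0 + 0 + 0 (carry in) = 0 → bit 0, carry out 0
  col 2: 0 + 0 + 0 (carry in) = 0 → bit 0, carry out 0
  col 3: 1 + 1 + 0 (carry in) = 2 → bit 0, carry out 1
  col 4: 0 + 1 + 1 (carry in) = 2 → bit 0, carry out 1
  col 5: 0 + 0 + 1 (carry in) = 1 → bit 1, carry out 0
  col 6: 0 + 0 + 0 (carry in) = 0 → bit 0, carry out 0
  col 7: 1 + 0 + 0 (carry in) = 1 → bit 1, carry out 0
  col 8: 1 + 0 + 0 (carry in) = 1 → bit 1, carry out 0
  col 9: 1 + 0 + 0 (carry in) = 1 → bit 1, carry out 0
  col 10: 0 + 0 + 0 (carry in) = 0 → bit 0, carry out 0
Reading bits MSB→LSB: 01110100001
Strip leading zeros: 1110100001
= 1110100001


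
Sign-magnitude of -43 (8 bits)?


Sign bit: 1 (negative)
Magnitude: 43 = 0101011
= 10101011


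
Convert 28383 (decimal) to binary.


Divide by 2 repeatedly:
28383 ÷ 2 = 14191 remainder 1
14191 ÷ 2 = 7095 remainder 1
7095 ÷ 2 = 3547 remainder 1
3547 ÷ 2 = 1773 remainder 1
1773 ÷ 2 = 886 remainder 1
886 ÷ 2 = 443 remainder 0
443 ÷ 2 = 221 remainder 1
221 ÷ 2 = 110 remainder 1
110 ÷ 2 = 55 remainder 0
55 ÷ 2 = 27 remainder 1
27 ÷ 2 = 13 remainder 1
13 ÷ 2 = 6 remainder 1
6 ÷ 2 = 3 remainder 0
3 ÷ 2 = 1 remainder 1
1 ÷ 2 = 0 remainder 1
Reading remainders bottom-up:
= 110111011011111


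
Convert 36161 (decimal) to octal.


Divide by 8 repeatedly:
36161 ÷ 8 = 4520 remainder 1
4520 ÷ 8 = 565 remainder 0
565 ÷ 8 = 70 remainder 5
70 ÷ 8 = 8 remainder 6
8 ÷ 8 = 1 remainder 0
1 ÷ 8 = 0 remainder 1
Reading remainders bottom-up:
= 0o106501


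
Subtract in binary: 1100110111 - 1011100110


Align and subtract column by column (LSB to MSB, borrowing when needed):
  1100110111
- 1011100110
  ----------
  col 0: (1 - 0 borrow-in) - 0 → 1 - 0 = 1, borrow out 0
  col 1: (1 - 0 borrow-in) - 1 → 1 - 1 = 0, borrow out 0
  col 2: (1 - 0 borrow-in) - 1 → 1 - 1 = 0, borrow out 0
  col 3: (0 - 0 borrow-in) - 0 → 0 - 0 = 0, borrow out 0
  col 4: (1 - 0 borrow-in) - 0 → 1 - 0 = 1, borrow out 0
  col 5: (1 - 0 borrow-in) - 1 → 1 - 1 = 0, borrow out 0
  col 6: (0 - 0 borrow-in) - 1 → borrow from next column: (0+2) - 1 = 1, borrow out 1
  col 7: (0 - 1 borrow-in) - 1 → borrow from next column: (-1+2) - 1 = 0, borrow out 1
  col 8: (1 - 1 borrow-in) - 0 → 0 - 0 = 0, borrow out 0
  col 9: (1 - 0 borrow-in) - 1 → 1 - 1 = 0, borrow out 0
Reading bits MSB→LSB: 0001010001
Strip leading zeros: 1010001
= 1010001


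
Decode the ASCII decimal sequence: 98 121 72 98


Codes (decimal): 98 121 72 98
Per-code ASCII lookup:
  98  (range 97-122: lowercase, 98 - 97 = 1) → 'b'
  121  (range 97-122: lowercase, 121 - 97 = 24) → 'y'
  72  (range 65-90: uppercase, 72 - 65 = 7) → 'H'
  98  (range 97-122: lowercase, 98 - 97 = 1) → 'b'
= 'byHb'


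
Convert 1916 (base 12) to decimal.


Positional values (base 12):
  6 × 12^0 = 6 × 1 = 6
  1 × 12^1 = 1 × 12 = 12
  9 × 12^2 = 9 × 144 = 1296
  1 × 12^3 = 1 × 1728 = 1728
Sum = 6 + 12 + 1296 + 1728
= 3042


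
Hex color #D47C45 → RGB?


Hex: #D47C45
R = D4₁₆ = 212
G = 7C₁₆ = 124
B = 45₁₆ = 69
= RGB(212, 124, 69)


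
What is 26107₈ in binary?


Each octal digit → 3 binary bits:
  2 = 010
  6 = 110
  1 = 001
  0 = 000
  7 = 111
Concatenate: 010 110 001 000 111
= 010110001000111


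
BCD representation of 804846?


Each digit → 4-bit binary:
  8 → 1000
  0 → 0000
  4 → 0100
  8 → 1000
  4 → 0100
  6 → 0110
= 1000 0000 0100 1000 0100 0110


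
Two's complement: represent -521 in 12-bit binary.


Original: 001000001001
Step 1 - Invert all bits: 110111110110
Step 2 - Add 1: 110111110110 + 1
= 110111110111 (represents -521)


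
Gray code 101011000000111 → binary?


Gray code: 101011000000111
MSB stays the same: 1
Each subsequent bit = prev_binary XOR current_gray:
  B[1] = 1 XOR 0 = 1
  B[2] = 1 XOR 1 = 0
  B[3] = 0 XOR 0 = 0
  B[4] = 0 XOR 1 = 1
  B[5] = 1 XOR 1 = 0
  B[6] = 0 XOR 0 = 0
  B[7] = 0 XOR 0 = 0
  B[8] = 0 XOR 0 = 0
  B[9] = 0 XOR 0 = 0
  B[10] = 0 XOR 0 = 0
  B[11] = 0 XOR 0 = 0
  B[12] = 0 XOR 1 = 1
  B[13] = 1 XOR 1 = 0
  B[14] = 0 XOR 1 = 1
= 110010000000101 (25605 decimal)


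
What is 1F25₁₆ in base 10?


Positional values:
Position 0: 5 × 16^0 = 5 × 1 = 5
Position 1: 2 × 16^1 = 2 × 16 = 32
Position 2: F × 16^2 = 15 × 256 = 3840
Position 3: 1 × 16^3 = 1 × 4096 = 4096
Sum = 5 + 32 + 3840 + 4096
= 7973


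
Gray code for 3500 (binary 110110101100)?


Binary: 110110101100
Gray code: G = B XOR (B >> 1)
B >> 1 = 011011010110
110110101100 XOR 011011010110:
  1 XOR 0 = 1
  1 XOR 1 = 0
  0 XOR 1 = 1
  1 XOR 0 = 1
  1 XOR 1 = 0
  0 XOR 1 = 1
  1 XOR 0 = 1
  0 XOR 1 = 1
  1 XOR 0 = 1
  1 XOR 1 = 0
  0 XOR 1 = 1
  0 XOR 0 = 0
= 101101111010


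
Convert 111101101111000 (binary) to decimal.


Positional values:
Bit 3: 1 × 2^3 = 8
Bit 4: 1 × 2^4 = 16
Bit 5: 1 × 2^5 = 32
Bit 6: 1 × 2^6 = 64
Bit 8: 1 × 2^8 = 256
Bit 9: 1 × 2^9 = 512
Bit 11: 1 × 2^11 = 2048
Bit 12: 1 × 2^12 = 4096
Bit 13: 1 × 2^13 = 8192
Bit 14: 1 × 2^14 = 16384
Sum = 8 + 16 + 32 + 64 + 256 + 512 + 2048 + 4096 + 8192 + 16384
= 31608


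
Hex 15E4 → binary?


Each hex digit → 4 binary bits:
  1 = 0001
  5 = 0101
  E = 1110
  4 = 0100
Concatenate: 0001 0101 1110 0100
= 0001010111100100


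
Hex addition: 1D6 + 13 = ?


Align and add column by column (LSB to MSB, each column mod 16 with carry):
  01D6
+ 0013
  ----
  col 0: 6(6) + 3(3) + 0 (carry in) = 9 → 9(9), carry out 0
  col 1: D(13) + 1(1) + 0 (carry in) = 14 → E(14), carry out 0
  col 2: 1(1) + 0(0) + 0 (carry in) = 1 → 1(1), carry out 0
  col 3: 0(0) + 0(0) + 0 (carry in) = 0 → 0(0), carry out 0
Reading digits MSB→LSB: 01E9
Strip leading zeros: 1E9
= 0x1E9


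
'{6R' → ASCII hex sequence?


String: '{6R'  (3 characters)
Per-character ASCII lookup:
  '{': special character: '{' = 123 → 0x7B
  '6': digits start at 48: '6' = 48 + 6 = 54 → 0x36
  'R': uppercase starts at 65: 'R' = 65 + 17 = 82 → 0x52
= 0x7B 0x36 0x52


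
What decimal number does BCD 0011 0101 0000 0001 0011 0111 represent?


Each 4-bit group → digit:
  0011 → 3
  0101 → 5
  0000 → 0
  0001 → 1
  0011 → 3
  0111 → 7
= 350137


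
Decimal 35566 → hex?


Divide by 16 repeatedly:
35566 ÷ 16 = 2222 remainder 14 (E)
2222 ÷ 16 = 138 remainder 14 (E)
138 ÷ 16 = 8 remainder 10 (A)
8 ÷ 16 = 0 remainder 8 (8)
Reading remainders bottom-up:
= 0x8AEE


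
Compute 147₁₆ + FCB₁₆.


Align and add column by column (LSB to MSB, each column mod 16 with carry):
  0147
+ 0FCB
  ----
  col 0: 7(7) + B(11) + 0 (carry in) = 18 → 2(2), carry out 1
  col 1: 4(4) + C(12) + 1 (carry in) = 17 → 1(1), carry out 1
  col 2: 1(1) + F(15) + 1 (carry in) = 17 → 1(1), carry out 1
  col 3: 0(0) + 0(0) + 1 (carry in) = 1 → 1(1), carry out 0
Reading digits MSB→LSB: 1112
Strip leading zeros: 1112
= 0x1112


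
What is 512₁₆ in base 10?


Positional values:
Position 0: 2 × 16^0 = 2 × 1 = 2
Position 1: 1 × 16^1 = 1 × 16 = 16
Position 2: 5 × 16^2 = 5 × 256 = 1280
Sum = 2 + 16 + 1280
= 1298


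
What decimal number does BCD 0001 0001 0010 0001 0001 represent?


Each 4-bit group → digit:
  0001 → 1
  0001 → 1
  0010 → 2
  0001 → 1
  0001 → 1
= 11211


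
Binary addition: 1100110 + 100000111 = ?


Align and add column by column (LSB to MSB, carry propagating):
  0001100110
+ 0100000111
  ----------
  col 0: 0 + 1 + 0 (carry in) = 1 → bit 1, carry out 0
  col 1: 1 + 1 + 0 (carry in) = 2 → bit 0, carry out 1
  col 2: 1 + 1 + 1 (carry in) = 3 → bit 1, carry out 1
  col 3: 0 + 0 + 1 (carry in) = 1 → bit 1, carry out 0
  col 4: 0 + 0 + 0 (carry in) = 0 → bit 0, carry out 0
  col 5: 1 + 0 + 0 (carry in) = 1 → bit 1, carry out 0
  col 6: 1 + 0 + 0 (carry in) = 1 → bit 1, carry out 0
  col 7: 0 + 0 + 0 (carry in) = 0 → bit 0, carry out 0
  col 8: 0 + 1 + 0 (carry in) = 1 → bit 1, carry out 0
  col 9: 0 + 0 + 0 (carry in) = 0 → bit 0, carry out 0
Reading bits MSB→LSB: 0101101101
Strip leading zeros: 101101101
= 101101101


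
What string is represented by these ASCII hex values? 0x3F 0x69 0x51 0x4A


Codes (hex): 0x3F 0x69 0x51 0x4A
Per-code ASCII lookup:
  0x3F = 63  (special character) → '?'
  0x69 = 105  (range 97-122: lowercase, 105 - 97 = 8) → 'i'
  0x51 = 81  (range 65-90: uppercase, 81 - 65 = 16) → 'Q'
  0x4A = 74  (range 65-90: uppercase, 74 - 65 = 9) → 'J'
= '?iQJ'


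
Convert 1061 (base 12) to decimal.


Positional values (base 12):
  1 × 12^0 = 1 × 1 = 1
  6 × 12^1 = 6 × 12 = 72
  0 × 12^2 = 0 × 144 = 0
  1 × 12^3 = 1 × 1728 = 1728
Sum = 1 + 72 + 0 + 1728
= 1801


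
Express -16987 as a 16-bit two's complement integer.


Original: 0100001001011011
Step 1 - Invert all bits: 1011110110100100
Step 2 - Add 1: 1011110110100100 + 1
= 1011110110100101 (represents -16987)


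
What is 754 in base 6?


Divide by 6 repeatedly:
754 ÷ 6 = 125 remainder 4
125 ÷ 6 = 20 remainder 5
20 ÷ 6 = 3 remainder 2
3 ÷ 6 = 0 remainder 3
Reading remainders bottom-up:
= 3254


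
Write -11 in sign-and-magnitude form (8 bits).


Sign bit: 1 (negative)
Magnitude: 11 = 0001011
= 10001011


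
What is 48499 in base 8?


Divide by 8 repeatedly:
48499 ÷ 8 = 6062 remainder 3
6062 ÷ 8 = 757 remainder 6
757 ÷ 8 = 94 remainder 5
94 ÷ 8 = 11 remainder 6
11 ÷ 8 = 1 remainder 3
1 ÷ 8 = 0 remainder 1
Reading remainders bottom-up:
= 0o136563


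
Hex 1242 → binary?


Each hex digit → 4 binary bits:
  1 = 0001
  2 = 0010
  4 = 0100
  2 = 0010
Concatenate: 0001 0010 0100 0010
= 0001001001000010


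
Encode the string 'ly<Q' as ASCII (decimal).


String: 'ly<Q'  (4 characters)
Per-character ASCII lookup:
  'l': lowercase starts at 97: 'l' = 97 + 11 = 108
  'y': lowercase starts at 97: 'y' = 97 + 24 = 121
  '<': special character: '<' = 60
  'Q': uppercase starts at 65: 'Q' = 65 + 16 = 81
= 108 121 60 81


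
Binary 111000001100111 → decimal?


Positional values:
Bit 0: 1 × 2^0 = 1
Bit 1: 1 × 2^1 = 2
Bit 2: 1 × 2^2 = 4
Bit 5: 1 × 2^5 = 32
Bit 6: 1 × 2^6 = 64
Bit 12: 1 × 2^12 = 4096
Bit 13: 1 × 2^13 = 8192
Bit 14: 1 × 2^14 = 16384
Sum = 1 + 2 + 4 + 32 + 64 + 4096 + 8192 + 16384
= 28775


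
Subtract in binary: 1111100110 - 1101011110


Align and subtract column by column (LSB to MSB, borrowing when needed):
  1111100110
- 1101011110
  ----------
  col 0: (0 - 0 borrow-in) - 0 → 0 - 0 = 0, borrow out 0
  col 1: (1 - 0 borrow-in) - 1 → 1 - 1 = 0, borrow out 0
  col 2: (1 - 0 borrow-in) - 1 → 1 - 1 = 0, borrow out 0
  col 3: (0 - 0 borrow-in) - 1 → borrow from next column: (0+2) - 1 = 1, borrow out 1
  col 4: (0 - 1 borrow-in) - 1 → borrow from next column: (-1+2) - 1 = 0, borrow out 1
  col 5: (1 - 1 borrow-in) - 0 → 0 - 0 = 0, borrow out 0
  col 6: (1 - 0 borrow-in) - 1 → 1 - 1 = 0, borrow out 0
  col 7: (1 - 0 borrow-in) - 0 → 1 - 0 = 1, borrow out 0
  col 8: (1 - 0 borrow-in) - 1 → 1 - 1 = 0, borrow out 0
  col 9: (1 - 0 borrow-in) - 1 → 1 - 1 = 0, borrow out 0
Reading bits MSB→LSB: 0010001000
Strip leading zeros: 10001000
= 10001000


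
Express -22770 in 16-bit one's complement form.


Original: 0101100011110010
Invert all bits:
  bit 0: 0 → 1
  bit 1: 1 → 0
  bit 2: 0 → 1
  bit 3: 1 → 0
  bit 4: 1 → 0
  bit 5: 0 → 1
  bit 6: 0 → 1
  bit 7: 0 → 1
  bit 8: 1 → 0
  bit 9: 1 → 0
  bit 10: 1 → 0
  bit 11: 1 → 0
  bit 12: 0 → 1
  bit 13: 0 → 1
  bit 14: 1 → 0
  bit 15: 0 → 1
= 1010011100001101


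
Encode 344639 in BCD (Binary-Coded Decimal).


Each digit → 4-bit binary:
  3 → 0011
  4 → 0100
  4 → 0100
  6 → 0110
  3 → 0011
  9 → 1001
= 0011 0100 0100 0110 0011 1001


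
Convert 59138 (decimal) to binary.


Divide by 2 repeatedly:
59138 ÷ 2 = 29569 remainder 0
29569 ÷ 2 = 14784 remainder 1
14784 ÷ 2 = 7392 remainder 0
7392 ÷ 2 = 3696 remainder 0
3696 ÷ 2 = 1848 remainder 0
1848 ÷ 2 = 924 remainder 0
924 ÷ 2 = 462 remainder 0
462 ÷ 2 = 231 remainder 0
231 ÷ 2 = 115 remainder 1
115 ÷ 2 = 57 remainder 1
57 ÷ 2 = 28 remainder 1
28 ÷ 2 = 14 remainder 0
14 ÷ 2 = 7 remainder 0
7 ÷ 2 = 3 remainder 1
3 ÷ 2 = 1 remainder 1
1 ÷ 2 = 0 remainder 1
Reading remainders bottom-up:
= 1110011100000010


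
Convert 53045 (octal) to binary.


Each octal digit → 3 binary bits:
  5 = 101
  3 = 011
  0 = 000
  4 = 100
  5 = 101
Concatenate: 101 011 000 100 101
= 101011000100101


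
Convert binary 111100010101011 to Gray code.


Binary: 111100010101011
Gray code: G = B XOR (B >> 1)
B >> 1 = 011110001010101
111100010101011 XOR 011110001010101:
  1 XOR 0 = 1
  1 XOR 1 = 0
  1 XOR 1 = 0
  1 XOR 1 = 0
  0 XOR 1 = 1
  0 XOR 0 = 0
  0 XOR 0 = 0
  1 XOR 0 = 1
  0 XOR 1 = 1
  1 XOR 0 = 1
  0 XOR 1 = 1
  1 XOR 0 = 1
  0 XOR 1 = 1
  1 XOR 0 = 1
  1 XOR 1 = 0
= 100010011111110


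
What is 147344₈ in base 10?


Positional values:
Position 0: 4 × 8^0 = 4
Position 1: 4 × 8^1 = 32
Position 2: 3 × 8^2 = 192
Position 3: 7 × 8^3 = 3584
Position 4: 4 × 8^4 = 16384
Position 5: 1 × 8^5 = 32768
Sum = 4 + 32 + 192 + 3584 + 16384 + 32768
= 52964


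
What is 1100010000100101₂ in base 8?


Group into 3-bit groups: 001100010000100101
  001 = 1
  100 = 4
  010 = 2
  000 = 0
  100 = 4
  101 = 5
= 0o142045


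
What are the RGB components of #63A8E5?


Hex: #63A8E5
R = 63₁₆ = 99
G = A8₁₆ = 168
B = E5₁₆ = 229
= RGB(99, 168, 229)


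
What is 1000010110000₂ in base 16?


Group into 4-bit nibbles: 0001000010110000
  0001 = 1
  0000 = 0
  1011 = B
  0000 = 0
= 0x10B0


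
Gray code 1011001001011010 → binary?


Gray code: 1011001001011010
MSB stays the same: 1
Each subsequent bit = prev_binary XOR current_gray:
  B[1] = 1 XOR 0 = 1
  B[2] = 1 XOR 1 = 0
  B[3] = 0 XOR 1 = 1
  B[4] = 1 XOR 0 = 1
  B[5] = 1 XOR 0 = 1
  B[6] = 1 XOR 1 = 0
  B[7] = 0 XOR 0 = 0
  B[8] = 0 XOR 0 = 0
  B[9] = 0 XOR 1 = 1
  B[10] = 1 XOR 0 = 1
  B[11] = 1 XOR 1 = 0
  B[12] = 0 XOR 1 = 1
  B[13] = 1 XOR 0 = 1
  B[14] = 1 XOR 1 = 0
  B[15] = 0 XOR 0 = 0
= 1101110001101100 (56428 decimal)


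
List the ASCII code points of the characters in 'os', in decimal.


String: 'os'  (2 characters)
Per-character ASCII lookup:
  'o': lowercase starts at 97: 'o' = 97 + 14 = 111
  's': lowercase starts at 97: 's' = 97 + 18 = 115
= 111 115


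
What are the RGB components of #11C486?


Hex: #11C486
R = 11₁₆ = 17
G = C4₁₆ = 196
B = 86₁₆ = 134
= RGB(17, 196, 134)


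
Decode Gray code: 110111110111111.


Gray code: 110111110111111
MSB stays the same: 1
Each subsequent bit = prev_binary XOR current_gray:
  B[1] = 1 XOR 1 = 0
  B[2] = 0 XOR 0 = 0
  B[3] = 0 XOR 1 = 1
  B[4] = 1 XOR 1 = 0
  B[5] = 0 XOR 1 = 1
  B[6] = 1 XOR 1 = 0
  B[7] = 0 XOR 1 = 1
  B[8] = 1 XOR 0 = 1
  B[9] = 1 XOR 1 = 0
  B[10] = 0 XOR 1 = 1
  B[11] = 1 XOR 1 = 0
  B[12] = 0 XOR 1 = 1
  B[13] = 1 XOR 1 = 0
  B[14] = 0 XOR 1 = 1
= 100101011010101 (19157 decimal)


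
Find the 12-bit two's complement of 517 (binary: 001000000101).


Original: 001000000101
Step 1 - Invert all bits: 110111111010
Step 2 - Add 1: 110111111010 + 1
= 110111111011 (represents -517)


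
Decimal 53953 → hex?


Divide by 16 repeatedly:
53953 ÷ 16 = 3372 remainder 1 (1)
3372 ÷ 16 = 210 remainder 12 (C)
210 ÷ 16 = 13 remainder 2 (2)
13 ÷ 16 = 0 remainder 13 (D)
Reading remainders bottom-up:
= 0xD2C1


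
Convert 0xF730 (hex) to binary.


Each hex digit → 4 binary bits:
  F = 1111
  7 = 0111
  3 = 0011
  0 = 0000
Concatenate: 1111 0111 0011 0000
= 1111011100110000


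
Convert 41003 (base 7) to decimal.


Positional values (base 7):
  3 × 7^0 = 3 × 1 = 3
  0 × 7^1 = 0 × 7 = 0
  0 × 7^2 = 0 × 49 = 0
  1 × 7^3 = 1 × 343 = 343
  4 × 7^4 = 4 × 2401 = 9604
Sum = 3 + 0 + 0 + 343 + 9604
= 9950


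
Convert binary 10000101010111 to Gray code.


Binary: 10000101010111
Gray code: G = B XOR (B >> 1)
B >> 1 = 01000010101011
10000101010111 XOR 01000010101011:
  1 XOR 0 = 1
  0 XOR 1 = 1
  0 XOR 0 = 0
  0 XOR 0 = 0
  0 XOR 0 = 0
  1 XOR 0 = 1
  0 XOR 1 = 1
  1 XOR 0 = 1
  0 XOR 1 = 1
  1 XOR 0 = 1
  0 XOR 1 = 1
  1 XOR 0 = 1
  1 XOR 1 = 0
  1 XOR 1 = 0
= 11000111111100


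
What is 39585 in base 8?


Divide by 8 repeatedly:
39585 ÷ 8 = 4948 remainder 1
4948 ÷ 8 = 618 remainder 4
618 ÷ 8 = 77 remainder 2
77 ÷ 8 = 9 remainder 5
9 ÷ 8 = 1 remainder 1
1 ÷ 8 = 0 remainder 1
Reading remainders bottom-up:
= 0o115241


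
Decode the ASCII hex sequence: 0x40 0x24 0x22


Codes (hex): 0x40 0x24 0x22
Per-code ASCII lookup:
  0x40 = 64  (special character) → '@'
  0x24 = 36  (special character) → '$'
  0x22 = 34  (special character) → '"'
= '@$"'


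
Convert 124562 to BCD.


Each digit → 4-bit binary:
  1 → 0001
  2 → 0010
  4 → 0100
  5 → 0101
  6 → 0110
  2 → 0010
= 0001 0010 0100 0101 0110 0010


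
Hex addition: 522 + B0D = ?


Align and add column by column (LSB to MSB, each column mod 16 with carry):
  0522
+ 0B0D
  ----
  col 0: 2(2) + D(13) + 0 (carry in) = 15 → F(15), carry out 0
  col 1: 2(2) + 0(0) + 0 (carry in) = 2 → 2(2), carry out 0
  col 2: 5(5) + B(11) + 0 (carry in) = 16 → 0(0), carry out 1
  col 3: 0(0) + 0(0) + 1 (carry in) = 1 → 1(1), carry out 0
Reading digits MSB→LSB: 102F
Strip leading zeros: 102F
= 0x102F


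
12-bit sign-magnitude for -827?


Sign bit: 1 (negative)
Magnitude: 827 = 01100111011
= 101100111011


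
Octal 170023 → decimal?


Positional values:
Position 0: 3 × 8^0 = 3
Position 1: 2 × 8^1 = 16
Position 2: 0 × 8^2 = 0
Position 3: 0 × 8^3 = 0
Position 4: 7 × 8^4 = 28672
Position 5: 1 × 8^5 = 32768
Sum = 3 + 16 + 0 + 0 + 28672 + 32768
= 61459


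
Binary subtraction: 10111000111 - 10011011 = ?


Align and subtract column by column (LSB to MSB, borrowing when needed):
  10111000111
- 00010011011
  -----------
  col 0: (1 - 0 borrow-in) - 1 → 1 - 1 = 0, borrow out 0
  col 1: (1 - 0 borrow-in) - 1 → 1 - 1 = 0, borrow out 0
  col 2: (1 - 0 borrow-in) - 0 → 1 - 0 = 1, borrow out 0
  col 3: (0 - 0 borrow-in) - 1 → borrow from next column: (0+2) - 1 = 1, borrow out 1
  col 4: (0 - 1 borrow-in) - 1 → borrow from next column: (-1+2) - 1 = 0, borrow out 1
  col 5: (0 - 1 borrow-in) - 0 → borrow from next column: (-1+2) - 0 = 1, borrow out 1
  col 6: (1 - 1 borrow-in) - 0 → 0 - 0 = 0, borrow out 0
  col 7: (1 - 0 borrow-in) - 1 → 1 - 1 = 0, borrow out 0
  col 8: (1 - 0 borrow-in) - 0 → 1 - 0 = 1, borrow out 0
  col 9: (0 - 0 borrow-in) - 0 → 0 - 0 = 0, borrow out 0
  col 10: (1 - 0 borrow-in) - 0 → 1 - 0 = 1, borrow out 0
Reading bits MSB→LSB: 10100101100
Strip leading zeros: 10100101100
= 10100101100


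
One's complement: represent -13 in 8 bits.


Original: 00001101
Invert all bits:
  bit 0: 0 → 1
  bit 1: 0 → 1
  bit 2: 0 → 1
  bit 3: 0 → 1
  bit 4: 1 → 0
  bit 5: 1 → 0
  bit 6: 0 → 1
  bit 7: 1 → 0
= 11110010


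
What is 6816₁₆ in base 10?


Positional values:
Position 0: 6 × 16^0 = 6 × 1 = 6
Position 1: 1 × 16^1 = 1 × 16 = 16
Position 2: 8 × 16^2 = 8 × 256 = 2048
Position 3: 6 × 16^3 = 6 × 4096 = 24576
Sum = 6 + 16 + 2048 + 24576
= 26646


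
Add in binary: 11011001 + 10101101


Align and add column by column (LSB to MSB, carry propagating):
  011011001
+ 010101101
  ---------
  col 0: 1 + 1 + 0 (carry in) = 2 → bit 0, carry out 1
  col 1: 0 + 0 + 1 (carry in) = 1 → bit 1, carry out 0
  col 2: 0 + 1 + 0 (carry in) = 1 → bit 1, carry out 0
  col 3: 1 + 1 + 0 (carry in) = 2 → bit 0, carry out 1
  col 4: 1 + 0 + 1 (carry in) = 2 → bit 0, carry out 1
  col 5: 0 + 1 + 1 (carry in) = 2 → bit 0, carry out 1
  col 6: 1 + 0 + 1 (carry in) = 2 → bit 0, carry out 1
  col 7: 1 + 1 + 1 (carry in) = 3 → bit 1, carry out 1
  col 8: 0 + 0 + 1 (carry in) = 1 → bit 1, carry out 0
Reading bits MSB→LSB: 110000110
Strip leading zeros: 110000110
= 110000110


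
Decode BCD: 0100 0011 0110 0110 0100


Each 4-bit group → digit:
  0100 → 4
  0011 → 3
  0110 → 6
  0110 → 6
  0100 → 4
= 43664


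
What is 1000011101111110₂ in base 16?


Group into 4-bit nibbles: 1000011101111110
  1000 = 8
  0111 = 7
  0111 = 7
  1110 = E
= 0x877E


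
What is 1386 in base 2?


Divide by 2 repeatedly:
1386 ÷ 2 = 693 remainder 0
693 ÷ 2 = 346 remainder 1
346 ÷ 2 = 173 remainder 0
173 ÷ 2 = 86 remainder 1
86 ÷ 2 = 43 remainder 0
43 ÷ 2 = 21 remainder 1
21 ÷ 2 = 10 remainder 1
10 ÷ 2 = 5 remainder 0
5 ÷ 2 = 2 remainder 1
2 ÷ 2 = 1 remainder 0
1 ÷ 2 = 0 remainder 1
Reading remainders bottom-up:
= 10101101010


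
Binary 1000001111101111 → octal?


Group into 3-bit groups: 001000001111101111
  001 = 1
  000 = 0
  001 = 1
  111 = 7
  101 = 5
  111 = 7
= 0o101757


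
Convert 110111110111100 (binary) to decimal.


Positional values:
Bit 2: 1 × 2^2 = 4
Bit 3: 1 × 2^3 = 8
Bit 4: 1 × 2^4 = 16
Bit 5: 1 × 2^5 = 32
Bit 7: 1 × 2^7 = 128
Bit 8: 1 × 2^8 = 256
Bit 9: 1 × 2^9 = 512
Bit 10: 1 × 2^10 = 1024
Bit 11: 1 × 2^11 = 2048
Bit 13: 1 × 2^13 = 8192
Bit 14: 1 × 2^14 = 16384
Sum = 4 + 8 + 16 + 32 + 128 + 256 + 512 + 1024 + 2048 + 8192 + 16384
= 28604


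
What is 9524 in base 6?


Divide by 6 repeatedly:
9524 ÷ 6 = 1587 remainder 2
1587 ÷ 6 = 264 remainder 3
264 ÷ 6 = 44 remainder 0
44 ÷ 6 = 7 remainder 2
7 ÷ 6 = 1 remainder 1
1 ÷ 6 = 0 remainder 1
Reading remainders bottom-up:
= 112032


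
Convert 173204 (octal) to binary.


Each octal digit → 3 binary bits:
  1 = 001
  7 = 111
  3 = 011
  2 = 010
  0 = 000
  4 = 100
Concatenate: 001 111 011 010 000 100
= 001111011010000100


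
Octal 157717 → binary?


Each octal digit → 3 binary bits:
  1 = 001
  5 = 101
  7 = 111
  7 = 111
  1 = 001
  7 = 111
Concatenate: 001 101 111 111 001 111
= 001101111111001111


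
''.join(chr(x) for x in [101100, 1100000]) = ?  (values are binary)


Codes (binary): 101100 1100000
Per-code ASCII lookup:
  101100 = 44  (special character) → ','
  1100000 = 96  (special character) → '`'
= ',`'


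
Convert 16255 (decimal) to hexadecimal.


Divide by 16 repeatedly:
16255 ÷ 16 = 1015 remainder 15 (F)
1015 ÷ 16 = 63 remainder 7 (7)
63 ÷ 16 = 3 remainder 15 (F)
3 ÷ 16 = 0 remainder 3 (3)
Reading remainders bottom-up:
= 0x3F7F


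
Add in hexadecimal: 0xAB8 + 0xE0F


Align and add column by column (LSB to MSB, each column mod 16 with carry):
  0AB8
+ 0E0F
  ----
  col 0: 8(8) + F(15) + 0 (carry in) = 23 → 7(7), carry out 1
  col 1: B(11) + 0(0) + 1 (carry in) = 12 → C(12), carry out 0
  col 2: A(10) + E(14) + 0 (carry in) = 24 → 8(8), carry out 1
  col 3: 0(0) + 0(0) + 1 (carry in) = 1 → 1(1), carry out 0
Reading digits MSB→LSB: 18C7
Strip leading zeros: 18C7
= 0x18C7
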